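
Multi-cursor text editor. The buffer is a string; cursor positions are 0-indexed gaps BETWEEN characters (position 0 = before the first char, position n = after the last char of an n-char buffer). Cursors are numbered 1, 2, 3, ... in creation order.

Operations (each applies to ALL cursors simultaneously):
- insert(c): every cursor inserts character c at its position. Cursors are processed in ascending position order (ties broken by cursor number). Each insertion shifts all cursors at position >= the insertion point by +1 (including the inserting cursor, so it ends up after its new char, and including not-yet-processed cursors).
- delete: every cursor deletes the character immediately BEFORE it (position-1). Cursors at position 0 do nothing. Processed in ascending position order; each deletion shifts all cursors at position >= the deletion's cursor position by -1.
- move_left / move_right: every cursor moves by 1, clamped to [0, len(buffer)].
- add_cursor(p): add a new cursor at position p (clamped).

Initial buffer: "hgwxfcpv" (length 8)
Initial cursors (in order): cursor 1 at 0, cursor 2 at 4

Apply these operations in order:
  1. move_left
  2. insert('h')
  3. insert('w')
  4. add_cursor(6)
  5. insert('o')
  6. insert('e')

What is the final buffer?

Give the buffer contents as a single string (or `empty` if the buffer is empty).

Answer: hwoehgwhoewoexfcpv

Derivation:
After op 1 (move_left): buffer="hgwxfcpv" (len 8), cursors c1@0 c2@3, authorship ........
After op 2 (insert('h')): buffer="hhgwhxfcpv" (len 10), cursors c1@1 c2@5, authorship 1...2.....
After op 3 (insert('w')): buffer="hwhgwhwxfcpv" (len 12), cursors c1@2 c2@7, authorship 11...22.....
After op 4 (add_cursor(6)): buffer="hwhgwhwxfcpv" (len 12), cursors c1@2 c3@6 c2@7, authorship 11...22.....
After op 5 (insert('o')): buffer="hwohgwhowoxfcpv" (len 15), cursors c1@3 c3@8 c2@10, authorship 111...2322.....
After op 6 (insert('e')): buffer="hwoehgwhoewoexfcpv" (len 18), cursors c1@4 c3@10 c2@13, authorship 1111...233222.....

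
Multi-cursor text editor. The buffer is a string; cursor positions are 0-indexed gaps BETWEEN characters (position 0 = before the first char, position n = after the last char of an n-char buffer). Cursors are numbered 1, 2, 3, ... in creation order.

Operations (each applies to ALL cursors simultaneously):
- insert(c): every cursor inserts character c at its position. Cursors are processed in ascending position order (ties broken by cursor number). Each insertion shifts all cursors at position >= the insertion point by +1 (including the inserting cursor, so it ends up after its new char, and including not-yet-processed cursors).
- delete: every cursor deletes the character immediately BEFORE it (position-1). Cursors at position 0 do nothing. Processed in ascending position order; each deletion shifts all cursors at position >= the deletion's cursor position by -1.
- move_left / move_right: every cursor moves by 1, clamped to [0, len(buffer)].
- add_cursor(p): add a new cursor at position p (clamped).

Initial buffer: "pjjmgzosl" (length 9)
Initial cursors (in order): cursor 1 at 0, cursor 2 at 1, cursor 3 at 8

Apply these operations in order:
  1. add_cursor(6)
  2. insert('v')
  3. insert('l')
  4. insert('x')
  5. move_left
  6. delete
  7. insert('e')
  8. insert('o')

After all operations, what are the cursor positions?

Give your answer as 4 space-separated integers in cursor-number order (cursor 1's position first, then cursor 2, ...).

After op 1 (add_cursor(6)): buffer="pjjmgzosl" (len 9), cursors c1@0 c2@1 c4@6 c3@8, authorship .........
After op 2 (insert('v')): buffer="vpvjjmgzvosvl" (len 13), cursors c1@1 c2@3 c4@9 c3@12, authorship 1.2.....4..3.
After op 3 (insert('l')): buffer="vlpvljjmgzvlosvll" (len 17), cursors c1@2 c2@5 c4@12 c3@16, authorship 11.22.....44..33.
After op 4 (insert('x')): buffer="vlxpvlxjjmgzvlxosvlxl" (len 21), cursors c1@3 c2@7 c4@15 c3@20, authorship 111.222.....444..333.
After op 5 (move_left): buffer="vlxpvlxjjmgzvlxosvlxl" (len 21), cursors c1@2 c2@6 c4@14 c3@19, authorship 111.222.....444..333.
After op 6 (delete): buffer="vxpvxjjmgzvxosvxl" (len 17), cursors c1@1 c2@4 c4@11 c3@15, authorship 11.22.....44..33.
After op 7 (insert('e')): buffer="vexpvexjjmgzvexosvexl" (len 21), cursors c1@2 c2@6 c4@14 c3@19, authorship 111.222.....444..333.
After op 8 (insert('o')): buffer="veoxpveoxjjmgzveoxosveoxl" (len 25), cursors c1@3 c2@8 c4@17 c3@23, authorship 1111.2222.....4444..3333.

Answer: 3 8 23 17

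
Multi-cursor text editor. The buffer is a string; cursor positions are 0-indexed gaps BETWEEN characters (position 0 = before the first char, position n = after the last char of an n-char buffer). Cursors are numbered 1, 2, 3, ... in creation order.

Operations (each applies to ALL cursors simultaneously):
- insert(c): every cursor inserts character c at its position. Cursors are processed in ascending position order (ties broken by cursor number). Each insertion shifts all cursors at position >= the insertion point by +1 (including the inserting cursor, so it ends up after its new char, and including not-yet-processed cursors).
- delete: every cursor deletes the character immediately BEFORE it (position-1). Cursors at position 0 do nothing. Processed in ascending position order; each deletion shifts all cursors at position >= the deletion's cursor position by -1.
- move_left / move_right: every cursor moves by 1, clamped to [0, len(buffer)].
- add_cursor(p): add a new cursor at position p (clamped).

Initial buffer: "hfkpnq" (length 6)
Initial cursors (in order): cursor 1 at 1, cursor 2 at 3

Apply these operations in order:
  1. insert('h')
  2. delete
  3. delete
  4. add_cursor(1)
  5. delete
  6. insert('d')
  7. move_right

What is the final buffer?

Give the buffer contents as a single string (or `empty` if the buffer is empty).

Answer: dddpnq

Derivation:
After op 1 (insert('h')): buffer="hhfkhpnq" (len 8), cursors c1@2 c2@5, authorship .1..2...
After op 2 (delete): buffer="hfkpnq" (len 6), cursors c1@1 c2@3, authorship ......
After op 3 (delete): buffer="fpnq" (len 4), cursors c1@0 c2@1, authorship ....
After op 4 (add_cursor(1)): buffer="fpnq" (len 4), cursors c1@0 c2@1 c3@1, authorship ....
After op 5 (delete): buffer="pnq" (len 3), cursors c1@0 c2@0 c3@0, authorship ...
After op 6 (insert('d')): buffer="dddpnq" (len 6), cursors c1@3 c2@3 c3@3, authorship 123...
After op 7 (move_right): buffer="dddpnq" (len 6), cursors c1@4 c2@4 c3@4, authorship 123...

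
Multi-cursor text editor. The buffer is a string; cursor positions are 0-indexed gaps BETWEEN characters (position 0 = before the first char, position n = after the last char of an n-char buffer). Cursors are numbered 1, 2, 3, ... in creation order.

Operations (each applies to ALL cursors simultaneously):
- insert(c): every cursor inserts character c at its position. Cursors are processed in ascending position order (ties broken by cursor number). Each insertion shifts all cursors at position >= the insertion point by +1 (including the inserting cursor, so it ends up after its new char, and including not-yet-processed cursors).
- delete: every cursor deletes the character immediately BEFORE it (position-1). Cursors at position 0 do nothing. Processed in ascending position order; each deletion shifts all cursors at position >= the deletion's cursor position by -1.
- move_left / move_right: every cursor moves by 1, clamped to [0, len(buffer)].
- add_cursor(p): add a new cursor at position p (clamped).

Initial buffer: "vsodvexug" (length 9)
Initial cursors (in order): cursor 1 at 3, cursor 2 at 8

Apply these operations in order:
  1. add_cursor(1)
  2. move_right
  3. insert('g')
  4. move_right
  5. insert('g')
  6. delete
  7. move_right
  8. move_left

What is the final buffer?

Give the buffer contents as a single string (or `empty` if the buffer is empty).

After op 1 (add_cursor(1)): buffer="vsodvexug" (len 9), cursors c3@1 c1@3 c2@8, authorship .........
After op 2 (move_right): buffer="vsodvexug" (len 9), cursors c3@2 c1@4 c2@9, authorship .........
After op 3 (insert('g')): buffer="vsgodgvexugg" (len 12), cursors c3@3 c1@6 c2@12, authorship ..3..1.....2
After op 4 (move_right): buffer="vsgodgvexugg" (len 12), cursors c3@4 c1@7 c2@12, authorship ..3..1.....2
After op 5 (insert('g')): buffer="vsgogdgvgexuggg" (len 15), cursors c3@5 c1@9 c2@15, authorship ..3.3.1.1....22
After op 6 (delete): buffer="vsgodgvexugg" (len 12), cursors c3@4 c1@7 c2@12, authorship ..3..1.....2
After op 7 (move_right): buffer="vsgodgvexugg" (len 12), cursors c3@5 c1@8 c2@12, authorship ..3..1.....2
After op 8 (move_left): buffer="vsgodgvexugg" (len 12), cursors c3@4 c1@7 c2@11, authorship ..3..1.....2

Answer: vsgodgvexugg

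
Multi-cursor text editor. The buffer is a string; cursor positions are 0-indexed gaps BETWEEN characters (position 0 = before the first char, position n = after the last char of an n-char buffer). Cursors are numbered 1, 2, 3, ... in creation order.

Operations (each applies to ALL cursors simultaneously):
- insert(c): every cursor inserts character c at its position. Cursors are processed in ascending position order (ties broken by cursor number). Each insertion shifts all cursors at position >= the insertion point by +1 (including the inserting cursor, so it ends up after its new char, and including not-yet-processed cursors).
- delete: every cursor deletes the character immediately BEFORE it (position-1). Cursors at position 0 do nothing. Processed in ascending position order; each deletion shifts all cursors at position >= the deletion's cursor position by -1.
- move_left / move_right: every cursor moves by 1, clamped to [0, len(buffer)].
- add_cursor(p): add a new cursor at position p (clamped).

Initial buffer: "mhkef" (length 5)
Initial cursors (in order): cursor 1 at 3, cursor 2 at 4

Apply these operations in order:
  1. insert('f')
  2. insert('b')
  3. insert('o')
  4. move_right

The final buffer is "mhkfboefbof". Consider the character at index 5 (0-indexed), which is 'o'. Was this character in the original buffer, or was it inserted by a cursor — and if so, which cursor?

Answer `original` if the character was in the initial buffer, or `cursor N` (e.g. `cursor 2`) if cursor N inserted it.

Answer: cursor 1

Derivation:
After op 1 (insert('f')): buffer="mhkfeff" (len 7), cursors c1@4 c2@6, authorship ...1.2.
After op 2 (insert('b')): buffer="mhkfbefbf" (len 9), cursors c1@5 c2@8, authorship ...11.22.
After op 3 (insert('o')): buffer="mhkfboefbof" (len 11), cursors c1@6 c2@10, authorship ...111.222.
After op 4 (move_right): buffer="mhkfboefbof" (len 11), cursors c1@7 c2@11, authorship ...111.222.
Authorship (.=original, N=cursor N): . . . 1 1 1 . 2 2 2 .
Index 5: author = 1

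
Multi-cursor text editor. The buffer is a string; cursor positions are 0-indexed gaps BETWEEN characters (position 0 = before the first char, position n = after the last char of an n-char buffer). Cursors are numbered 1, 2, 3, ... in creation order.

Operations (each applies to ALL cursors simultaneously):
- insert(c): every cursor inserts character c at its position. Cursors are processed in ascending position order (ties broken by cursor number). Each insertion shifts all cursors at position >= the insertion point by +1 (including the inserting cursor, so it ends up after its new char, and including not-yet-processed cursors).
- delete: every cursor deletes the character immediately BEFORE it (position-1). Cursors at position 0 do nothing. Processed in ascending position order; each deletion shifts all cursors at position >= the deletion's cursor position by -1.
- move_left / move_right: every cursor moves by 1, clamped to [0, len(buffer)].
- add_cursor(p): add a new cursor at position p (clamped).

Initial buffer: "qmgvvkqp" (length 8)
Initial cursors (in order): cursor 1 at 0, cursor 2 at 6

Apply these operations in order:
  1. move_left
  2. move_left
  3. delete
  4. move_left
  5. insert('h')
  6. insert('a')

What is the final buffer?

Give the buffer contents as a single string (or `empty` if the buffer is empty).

After op 1 (move_left): buffer="qmgvvkqp" (len 8), cursors c1@0 c2@5, authorship ........
After op 2 (move_left): buffer="qmgvvkqp" (len 8), cursors c1@0 c2@4, authorship ........
After op 3 (delete): buffer="qmgvkqp" (len 7), cursors c1@0 c2@3, authorship .......
After op 4 (move_left): buffer="qmgvkqp" (len 7), cursors c1@0 c2@2, authorship .......
After op 5 (insert('h')): buffer="hqmhgvkqp" (len 9), cursors c1@1 c2@4, authorship 1..2.....
After op 6 (insert('a')): buffer="haqmhagvkqp" (len 11), cursors c1@2 c2@6, authorship 11..22.....

Answer: haqmhagvkqp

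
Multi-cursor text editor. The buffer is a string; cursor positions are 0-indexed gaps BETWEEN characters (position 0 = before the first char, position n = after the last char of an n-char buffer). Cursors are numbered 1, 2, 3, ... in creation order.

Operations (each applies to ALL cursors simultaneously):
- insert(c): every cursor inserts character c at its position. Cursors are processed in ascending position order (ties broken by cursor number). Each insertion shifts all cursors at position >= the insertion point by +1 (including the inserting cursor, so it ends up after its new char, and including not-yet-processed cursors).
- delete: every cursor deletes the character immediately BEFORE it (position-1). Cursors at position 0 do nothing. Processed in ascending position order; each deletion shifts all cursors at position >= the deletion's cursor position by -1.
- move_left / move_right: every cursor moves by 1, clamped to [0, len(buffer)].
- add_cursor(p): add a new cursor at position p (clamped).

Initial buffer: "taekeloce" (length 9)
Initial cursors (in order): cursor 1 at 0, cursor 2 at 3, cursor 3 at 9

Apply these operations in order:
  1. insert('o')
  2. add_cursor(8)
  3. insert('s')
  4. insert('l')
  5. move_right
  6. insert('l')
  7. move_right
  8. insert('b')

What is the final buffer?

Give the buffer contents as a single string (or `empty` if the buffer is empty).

Answer: osltlabeoslkleblslolcbeosllb

Derivation:
After op 1 (insert('o')): buffer="otaeokeloceo" (len 12), cursors c1@1 c2@5 c3@12, authorship 1...2......3
After op 2 (add_cursor(8)): buffer="otaeokeloceo" (len 12), cursors c1@1 c2@5 c4@8 c3@12, authorship 1...2......3
After op 3 (insert('s')): buffer="ostaeoskelsoceos" (len 16), cursors c1@2 c2@7 c4@11 c3@16, authorship 11...22...4...33
After op 4 (insert('l')): buffer="osltaeoslkelsloceosl" (len 20), cursors c1@3 c2@9 c4@14 c3@20, authorship 111...222...44...333
After op 5 (move_right): buffer="osltaeoslkelsloceosl" (len 20), cursors c1@4 c2@10 c4@15 c3@20, authorship 111...222...44...333
After op 6 (insert('l')): buffer="osltlaeoslklelslolceosll" (len 24), cursors c1@5 c2@12 c4@18 c3@24, authorship 111.1..222.2..44.4..3333
After op 7 (move_right): buffer="osltlaeoslklelslolceosll" (len 24), cursors c1@6 c2@13 c4@19 c3@24, authorship 111.1..222.2..44.4..3333
After op 8 (insert('b')): buffer="osltlabeoslkleblslolcbeosllb" (len 28), cursors c1@7 c2@15 c4@22 c3@28, authorship 111.1.1.222.2.2.44.4.4.33333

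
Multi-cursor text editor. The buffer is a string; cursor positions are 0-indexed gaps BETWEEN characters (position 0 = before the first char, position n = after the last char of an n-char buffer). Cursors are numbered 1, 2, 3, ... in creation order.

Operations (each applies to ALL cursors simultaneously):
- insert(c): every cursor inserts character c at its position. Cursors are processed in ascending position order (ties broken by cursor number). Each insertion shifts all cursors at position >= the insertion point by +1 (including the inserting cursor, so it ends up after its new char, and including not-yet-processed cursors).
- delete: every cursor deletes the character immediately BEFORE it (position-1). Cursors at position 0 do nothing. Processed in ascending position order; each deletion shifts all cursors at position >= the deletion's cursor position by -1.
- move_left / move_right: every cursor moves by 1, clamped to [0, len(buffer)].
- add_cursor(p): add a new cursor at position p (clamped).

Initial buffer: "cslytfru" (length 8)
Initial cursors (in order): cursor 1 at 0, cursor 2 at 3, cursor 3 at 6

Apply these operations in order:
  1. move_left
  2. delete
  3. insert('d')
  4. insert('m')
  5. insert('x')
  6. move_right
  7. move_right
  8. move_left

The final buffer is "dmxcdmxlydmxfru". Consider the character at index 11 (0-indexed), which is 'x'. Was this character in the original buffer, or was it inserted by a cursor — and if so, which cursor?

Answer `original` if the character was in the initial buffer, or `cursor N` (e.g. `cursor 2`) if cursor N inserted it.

After op 1 (move_left): buffer="cslytfru" (len 8), cursors c1@0 c2@2 c3@5, authorship ........
After op 2 (delete): buffer="clyfru" (len 6), cursors c1@0 c2@1 c3@3, authorship ......
After op 3 (insert('d')): buffer="dcdlydfru" (len 9), cursors c1@1 c2@3 c3@6, authorship 1.2..3...
After op 4 (insert('m')): buffer="dmcdmlydmfru" (len 12), cursors c1@2 c2@5 c3@9, authorship 11.22..33...
After op 5 (insert('x')): buffer="dmxcdmxlydmxfru" (len 15), cursors c1@3 c2@7 c3@12, authorship 111.222..333...
After op 6 (move_right): buffer="dmxcdmxlydmxfru" (len 15), cursors c1@4 c2@8 c3@13, authorship 111.222..333...
After op 7 (move_right): buffer="dmxcdmxlydmxfru" (len 15), cursors c1@5 c2@9 c3@14, authorship 111.222..333...
After op 8 (move_left): buffer="dmxcdmxlydmxfru" (len 15), cursors c1@4 c2@8 c3@13, authorship 111.222..333...
Authorship (.=original, N=cursor N): 1 1 1 . 2 2 2 . . 3 3 3 . . .
Index 11: author = 3

Answer: cursor 3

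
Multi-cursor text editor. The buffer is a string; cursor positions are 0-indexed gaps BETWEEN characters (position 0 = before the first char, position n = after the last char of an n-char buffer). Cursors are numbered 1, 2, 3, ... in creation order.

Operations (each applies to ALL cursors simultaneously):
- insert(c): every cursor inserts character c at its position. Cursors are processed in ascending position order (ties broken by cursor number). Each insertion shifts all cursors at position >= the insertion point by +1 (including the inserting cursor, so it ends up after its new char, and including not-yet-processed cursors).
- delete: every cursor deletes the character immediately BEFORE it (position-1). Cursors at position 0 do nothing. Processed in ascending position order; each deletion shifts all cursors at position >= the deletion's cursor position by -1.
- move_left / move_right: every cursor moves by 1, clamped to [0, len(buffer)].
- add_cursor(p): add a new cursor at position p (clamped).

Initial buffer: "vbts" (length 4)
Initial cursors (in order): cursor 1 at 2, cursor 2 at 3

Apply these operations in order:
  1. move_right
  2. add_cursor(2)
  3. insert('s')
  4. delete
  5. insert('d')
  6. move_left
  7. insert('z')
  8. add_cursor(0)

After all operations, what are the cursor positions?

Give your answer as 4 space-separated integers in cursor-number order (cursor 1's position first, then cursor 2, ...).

Answer: 6 9 3 0

Derivation:
After op 1 (move_right): buffer="vbts" (len 4), cursors c1@3 c2@4, authorship ....
After op 2 (add_cursor(2)): buffer="vbts" (len 4), cursors c3@2 c1@3 c2@4, authorship ....
After op 3 (insert('s')): buffer="vbstsss" (len 7), cursors c3@3 c1@5 c2@7, authorship ..3.1.2
After op 4 (delete): buffer="vbts" (len 4), cursors c3@2 c1@3 c2@4, authorship ....
After op 5 (insert('d')): buffer="vbdtdsd" (len 7), cursors c3@3 c1@5 c2@7, authorship ..3.1.2
After op 6 (move_left): buffer="vbdtdsd" (len 7), cursors c3@2 c1@4 c2@6, authorship ..3.1.2
After op 7 (insert('z')): buffer="vbzdtzdszd" (len 10), cursors c3@3 c1@6 c2@9, authorship ..33.11.22
After op 8 (add_cursor(0)): buffer="vbzdtzdszd" (len 10), cursors c4@0 c3@3 c1@6 c2@9, authorship ..33.11.22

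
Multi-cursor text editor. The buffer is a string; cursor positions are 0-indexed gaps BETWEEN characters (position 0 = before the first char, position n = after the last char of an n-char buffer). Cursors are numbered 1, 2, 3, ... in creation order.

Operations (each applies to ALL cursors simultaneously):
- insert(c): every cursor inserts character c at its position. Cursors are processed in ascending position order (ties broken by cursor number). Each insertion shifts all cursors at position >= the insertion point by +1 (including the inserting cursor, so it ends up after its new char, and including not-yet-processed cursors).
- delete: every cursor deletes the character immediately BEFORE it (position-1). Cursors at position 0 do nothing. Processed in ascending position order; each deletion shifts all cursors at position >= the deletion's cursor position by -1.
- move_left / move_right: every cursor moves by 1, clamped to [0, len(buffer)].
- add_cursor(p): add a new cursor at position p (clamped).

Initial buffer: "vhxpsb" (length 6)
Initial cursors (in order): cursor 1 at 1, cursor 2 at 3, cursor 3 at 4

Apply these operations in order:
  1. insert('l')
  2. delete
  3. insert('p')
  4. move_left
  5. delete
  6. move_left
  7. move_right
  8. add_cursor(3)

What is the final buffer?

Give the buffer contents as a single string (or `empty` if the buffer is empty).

Answer: phppsb

Derivation:
After op 1 (insert('l')): buffer="vlhxlplsb" (len 9), cursors c1@2 c2@5 c3@7, authorship .1..2.3..
After op 2 (delete): buffer="vhxpsb" (len 6), cursors c1@1 c2@3 c3@4, authorship ......
After op 3 (insert('p')): buffer="vphxpppsb" (len 9), cursors c1@2 c2@5 c3@7, authorship .1..2.3..
After op 4 (move_left): buffer="vphxpppsb" (len 9), cursors c1@1 c2@4 c3@6, authorship .1..2.3..
After op 5 (delete): buffer="phppsb" (len 6), cursors c1@0 c2@2 c3@3, authorship 1.23..
After op 6 (move_left): buffer="phppsb" (len 6), cursors c1@0 c2@1 c3@2, authorship 1.23..
After op 7 (move_right): buffer="phppsb" (len 6), cursors c1@1 c2@2 c3@3, authorship 1.23..
After op 8 (add_cursor(3)): buffer="phppsb" (len 6), cursors c1@1 c2@2 c3@3 c4@3, authorship 1.23..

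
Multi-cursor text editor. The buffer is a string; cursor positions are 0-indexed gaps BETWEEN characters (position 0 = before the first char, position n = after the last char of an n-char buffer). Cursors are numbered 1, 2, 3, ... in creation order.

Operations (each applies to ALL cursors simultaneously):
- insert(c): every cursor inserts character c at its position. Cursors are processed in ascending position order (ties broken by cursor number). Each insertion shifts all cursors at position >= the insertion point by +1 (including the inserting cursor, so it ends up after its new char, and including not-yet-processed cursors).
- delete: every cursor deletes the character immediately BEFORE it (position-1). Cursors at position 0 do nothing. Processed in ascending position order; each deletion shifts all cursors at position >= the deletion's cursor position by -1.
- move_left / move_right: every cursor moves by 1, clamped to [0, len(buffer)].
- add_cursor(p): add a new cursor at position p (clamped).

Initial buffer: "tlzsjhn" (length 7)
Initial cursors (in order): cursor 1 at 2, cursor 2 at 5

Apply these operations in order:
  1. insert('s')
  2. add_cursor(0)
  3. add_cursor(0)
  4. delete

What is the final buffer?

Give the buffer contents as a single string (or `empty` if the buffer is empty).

Answer: tlzsjhn

Derivation:
After op 1 (insert('s')): buffer="tlszsjshn" (len 9), cursors c1@3 c2@7, authorship ..1...2..
After op 2 (add_cursor(0)): buffer="tlszsjshn" (len 9), cursors c3@0 c1@3 c2@7, authorship ..1...2..
After op 3 (add_cursor(0)): buffer="tlszsjshn" (len 9), cursors c3@0 c4@0 c1@3 c2@7, authorship ..1...2..
After op 4 (delete): buffer="tlzsjhn" (len 7), cursors c3@0 c4@0 c1@2 c2@5, authorship .......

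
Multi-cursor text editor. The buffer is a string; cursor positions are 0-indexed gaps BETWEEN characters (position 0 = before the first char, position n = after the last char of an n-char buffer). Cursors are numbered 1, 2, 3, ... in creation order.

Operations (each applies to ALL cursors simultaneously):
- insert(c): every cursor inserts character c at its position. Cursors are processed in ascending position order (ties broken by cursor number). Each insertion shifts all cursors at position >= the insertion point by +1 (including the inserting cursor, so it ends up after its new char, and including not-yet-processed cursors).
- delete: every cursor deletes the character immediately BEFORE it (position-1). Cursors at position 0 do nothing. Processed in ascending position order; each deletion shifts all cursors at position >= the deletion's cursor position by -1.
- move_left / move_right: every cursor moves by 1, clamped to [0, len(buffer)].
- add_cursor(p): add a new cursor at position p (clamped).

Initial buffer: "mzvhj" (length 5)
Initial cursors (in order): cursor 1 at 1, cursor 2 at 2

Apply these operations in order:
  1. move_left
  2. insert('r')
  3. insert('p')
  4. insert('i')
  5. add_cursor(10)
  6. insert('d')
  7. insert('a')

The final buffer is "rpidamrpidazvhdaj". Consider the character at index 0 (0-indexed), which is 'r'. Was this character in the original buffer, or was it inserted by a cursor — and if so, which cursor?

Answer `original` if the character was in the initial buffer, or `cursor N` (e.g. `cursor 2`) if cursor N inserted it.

After op 1 (move_left): buffer="mzvhj" (len 5), cursors c1@0 c2@1, authorship .....
After op 2 (insert('r')): buffer="rmrzvhj" (len 7), cursors c1@1 c2@3, authorship 1.2....
After op 3 (insert('p')): buffer="rpmrpzvhj" (len 9), cursors c1@2 c2@5, authorship 11.22....
After op 4 (insert('i')): buffer="rpimrpizvhj" (len 11), cursors c1@3 c2@7, authorship 111.222....
After op 5 (add_cursor(10)): buffer="rpimrpizvhj" (len 11), cursors c1@3 c2@7 c3@10, authorship 111.222....
After op 6 (insert('d')): buffer="rpidmrpidzvhdj" (len 14), cursors c1@4 c2@9 c3@13, authorship 1111.2222...3.
After op 7 (insert('a')): buffer="rpidamrpidazvhdaj" (len 17), cursors c1@5 c2@11 c3@16, authorship 11111.22222...33.
Authorship (.=original, N=cursor N): 1 1 1 1 1 . 2 2 2 2 2 . . . 3 3 .
Index 0: author = 1

Answer: cursor 1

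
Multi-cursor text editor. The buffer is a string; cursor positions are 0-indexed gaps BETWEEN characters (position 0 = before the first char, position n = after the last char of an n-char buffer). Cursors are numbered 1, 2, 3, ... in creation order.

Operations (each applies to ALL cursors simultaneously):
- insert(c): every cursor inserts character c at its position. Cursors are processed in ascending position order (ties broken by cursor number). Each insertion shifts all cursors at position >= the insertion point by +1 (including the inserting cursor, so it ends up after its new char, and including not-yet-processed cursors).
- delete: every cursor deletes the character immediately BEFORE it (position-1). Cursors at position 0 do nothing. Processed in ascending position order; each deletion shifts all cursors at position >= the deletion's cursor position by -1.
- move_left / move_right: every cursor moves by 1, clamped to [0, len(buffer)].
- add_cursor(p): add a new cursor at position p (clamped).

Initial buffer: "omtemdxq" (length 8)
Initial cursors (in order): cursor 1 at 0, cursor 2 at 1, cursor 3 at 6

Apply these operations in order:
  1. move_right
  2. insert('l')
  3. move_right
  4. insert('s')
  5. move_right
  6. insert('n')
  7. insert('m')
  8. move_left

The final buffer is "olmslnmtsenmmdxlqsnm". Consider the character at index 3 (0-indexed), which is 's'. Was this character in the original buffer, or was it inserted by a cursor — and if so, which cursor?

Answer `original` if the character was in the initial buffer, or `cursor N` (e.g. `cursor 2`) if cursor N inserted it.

Answer: cursor 1

Derivation:
After op 1 (move_right): buffer="omtemdxq" (len 8), cursors c1@1 c2@2 c3@7, authorship ........
After op 2 (insert('l')): buffer="olmltemdxlq" (len 11), cursors c1@2 c2@4 c3@10, authorship .1.2.....3.
After op 3 (move_right): buffer="olmltemdxlq" (len 11), cursors c1@3 c2@5 c3@11, authorship .1.2.....3.
After op 4 (insert('s')): buffer="olmsltsemdxlqs" (len 14), cursors c1@4 c2@7 c3@14, authorship .1.12.2....3.3
After op 5 (move_right): buffer="olmsltsemdxlqs" (len 14), cursors c1@5 c2@8 c3@14, authorship .1.12.2....3.3
After op 6 (insert('n')): buffer="olmslntsenmdxlqsn" (len 17), cursors c1@6 c2@10 c3@17, authorship .1.121.2.2...3.33
After op 7 (insert('m')): buffer="olmslnmtsenmmdxlqsnm" (len 20), cursors c1@7 c2@12 c3@20, authorship .1.1211.2.22...3.333
After op 8 (move_left): buffer="olmslnmtsenmmdxlqsnm" (len 20), cursors c1@6 c2@11 c3@19, authorship .1.1211.2.22...3.333
Authorship (.=original, N=cursor N): . 1 . 1 2 1 1 . 2 . 2 2 . . . 3 . 3 3 3
Index 3: author = 1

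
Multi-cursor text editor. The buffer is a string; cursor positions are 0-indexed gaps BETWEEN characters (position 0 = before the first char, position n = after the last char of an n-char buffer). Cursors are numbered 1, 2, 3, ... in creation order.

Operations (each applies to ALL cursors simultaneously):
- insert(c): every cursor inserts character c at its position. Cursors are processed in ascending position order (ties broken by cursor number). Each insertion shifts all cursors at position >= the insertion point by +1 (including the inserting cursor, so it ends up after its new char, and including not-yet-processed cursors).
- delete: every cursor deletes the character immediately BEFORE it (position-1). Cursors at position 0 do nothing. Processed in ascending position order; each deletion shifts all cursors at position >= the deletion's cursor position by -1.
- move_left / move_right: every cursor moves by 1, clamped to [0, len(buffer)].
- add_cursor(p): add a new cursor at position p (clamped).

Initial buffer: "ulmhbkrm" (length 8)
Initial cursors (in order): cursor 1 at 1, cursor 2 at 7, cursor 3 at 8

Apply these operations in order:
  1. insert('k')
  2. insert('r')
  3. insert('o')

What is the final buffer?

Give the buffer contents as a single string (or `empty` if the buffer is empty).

Answer: ukrolmhbkrkromkro

Derivation:
After op 1 (insert('k')): buffer="uklmhbkrkmk" (len 11), cursors c1@2 c2@9 c3@11, authorship .1......2.3
After op 2 (insert('r')): buffer="ukrlmhbkrkrmkr" (len 14), cursors c1@3 c2@11 c3@14, authorship .11......22.33
After op 3 (insert('o')): buffer="ukrolmhbkrkromkro" (len 17), cursors c1@4 c2@13 c3@17, authorship .111......222.333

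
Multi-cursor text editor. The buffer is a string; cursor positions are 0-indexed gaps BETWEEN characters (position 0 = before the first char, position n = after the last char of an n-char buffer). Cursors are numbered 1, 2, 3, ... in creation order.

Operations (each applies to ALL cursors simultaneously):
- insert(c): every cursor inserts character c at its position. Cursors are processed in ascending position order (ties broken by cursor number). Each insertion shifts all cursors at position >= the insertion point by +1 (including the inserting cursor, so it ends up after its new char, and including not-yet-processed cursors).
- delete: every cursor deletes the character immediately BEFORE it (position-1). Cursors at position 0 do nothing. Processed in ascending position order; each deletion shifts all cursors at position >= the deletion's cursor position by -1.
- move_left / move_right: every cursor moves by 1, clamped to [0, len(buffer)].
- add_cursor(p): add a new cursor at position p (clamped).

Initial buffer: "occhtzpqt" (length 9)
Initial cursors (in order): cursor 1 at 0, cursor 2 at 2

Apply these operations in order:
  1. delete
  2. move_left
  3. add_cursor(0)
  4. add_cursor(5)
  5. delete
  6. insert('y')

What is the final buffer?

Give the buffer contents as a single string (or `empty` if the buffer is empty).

After op 1 (delete): buffer="ochtzpqt" (len 8), cursors c1@0 c2@1, authorship ........
After op 2 (move_left): buffer="ochtzpqt" (len 8), cursors c1@0 c2@0, authorship ........
After op 3 (add_cursor(0)): buffer="ochtzpqt" (len 8), cursors c1@0 c2@0 c3@0, authorship ........
After op 4 (add_cursor(5)): buffer="ochtzpqt" (len 8), cursors c1@0 c2@0 c3@0 c4@5, authorship ........
After op 5 (delete): buffer="ochtpqt" (len 7), cursors c1@0 c2@0 c3@0 c4@4, authorship .......
After op 6 (insert('y')): buffer="yyyochtypqt" (len 11), cursors c1@3 c2@3 c3@3 c4@8, authorship 123....4...

Answer: yyyochtypqt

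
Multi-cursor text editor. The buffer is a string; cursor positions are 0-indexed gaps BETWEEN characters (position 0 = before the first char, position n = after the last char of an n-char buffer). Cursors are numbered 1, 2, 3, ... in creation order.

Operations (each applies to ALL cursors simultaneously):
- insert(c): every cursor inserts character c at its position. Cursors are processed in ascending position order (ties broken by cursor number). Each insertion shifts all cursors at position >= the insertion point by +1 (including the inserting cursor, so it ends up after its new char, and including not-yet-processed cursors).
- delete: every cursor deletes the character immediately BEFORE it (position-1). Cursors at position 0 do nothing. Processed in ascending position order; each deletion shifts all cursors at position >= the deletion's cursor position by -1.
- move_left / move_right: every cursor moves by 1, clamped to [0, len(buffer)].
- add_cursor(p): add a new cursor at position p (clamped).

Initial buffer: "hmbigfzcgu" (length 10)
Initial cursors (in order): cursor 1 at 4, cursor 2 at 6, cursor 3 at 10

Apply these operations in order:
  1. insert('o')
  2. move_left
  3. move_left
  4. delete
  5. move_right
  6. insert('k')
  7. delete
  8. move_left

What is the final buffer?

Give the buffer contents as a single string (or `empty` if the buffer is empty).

After op 1 (insert('o')): buffer="hmbiogfozcguo" (len 13), cursors c1@5 c2@8 c3@13, authorship ....1..2....3
After op 2 (move_left): buffer="hmbiogfozcguo" (len 13), cursors c1@4 c2@7 c3@12, authorship ....1..2....3
After op 3 (move_left): buffer="hmbiogfozcguo" (len 13), cursors c1@3 c2@6 c3@11, authorship ....1..2....3
After op 4 (delete): buffer="hmiofozcuo" (len 10), cursors c1@2 c2@4 c3@8, authorship ...1.2...3
After op 5 (move_right): buffer="hmiofozcuo" (len 10), cursors c1@3 c2@5 c3@9, authorship ...1.2...3
After op 6 (insert('k')): buffer="hmikofkozcuko" (len 13), cursors c1@4 c2@7 c3@12, authorship ...11.22...33
After op 7 (delete): buffer="hmiofozcuo" (len 10), cursors c1@3 c2@5 c3@9, authorship ...1.2...3
After op 8 (move_left): buffer="hmiofozcuo" (len 10), cursors c1@2 c2@4 c3@8, authorship ...1.2...3

Answer: hmiofozcuo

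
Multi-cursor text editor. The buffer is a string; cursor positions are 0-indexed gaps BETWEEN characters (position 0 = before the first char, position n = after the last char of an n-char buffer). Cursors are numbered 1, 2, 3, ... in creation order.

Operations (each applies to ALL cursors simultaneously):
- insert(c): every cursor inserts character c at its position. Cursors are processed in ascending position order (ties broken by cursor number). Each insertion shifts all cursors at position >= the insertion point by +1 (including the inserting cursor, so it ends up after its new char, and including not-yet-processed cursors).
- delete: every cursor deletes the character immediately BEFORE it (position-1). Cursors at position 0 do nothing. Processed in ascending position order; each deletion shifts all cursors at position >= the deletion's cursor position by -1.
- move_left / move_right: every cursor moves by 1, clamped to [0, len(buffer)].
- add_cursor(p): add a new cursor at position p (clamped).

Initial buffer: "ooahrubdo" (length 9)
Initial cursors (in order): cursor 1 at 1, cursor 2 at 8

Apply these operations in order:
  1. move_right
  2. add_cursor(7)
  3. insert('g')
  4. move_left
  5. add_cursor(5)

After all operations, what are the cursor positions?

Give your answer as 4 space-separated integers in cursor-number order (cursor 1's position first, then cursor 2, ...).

Answer: 2 11 8 5

Derivation:
After op 1 (move_right): buffer="ooahrubdo" (len 9), cursors c1@2 c2@9, authorship .........
After op 2 (add_cursor(7)): buffer="ooahrubdo" (len 9), cursors c1@2 c3@7 c2@9, authorship .........
After op 3 (insert('g')): buffer="oogahrubgdog" (len 12), cursors c1@3 c3@9 c2@12, authorship ..1.....3..2
After op 4 (move_left): buffer="oogahrubgdog" (len 12), cursors c1@2 c3@8 c2@11, authorship ..1.....3..2
After op 5 (add_cursor(5)): buffer="oogahrubgdog" (len 12), cursors c1@2 c4@5 c3@8 c2@11, authorship ..1.....3..2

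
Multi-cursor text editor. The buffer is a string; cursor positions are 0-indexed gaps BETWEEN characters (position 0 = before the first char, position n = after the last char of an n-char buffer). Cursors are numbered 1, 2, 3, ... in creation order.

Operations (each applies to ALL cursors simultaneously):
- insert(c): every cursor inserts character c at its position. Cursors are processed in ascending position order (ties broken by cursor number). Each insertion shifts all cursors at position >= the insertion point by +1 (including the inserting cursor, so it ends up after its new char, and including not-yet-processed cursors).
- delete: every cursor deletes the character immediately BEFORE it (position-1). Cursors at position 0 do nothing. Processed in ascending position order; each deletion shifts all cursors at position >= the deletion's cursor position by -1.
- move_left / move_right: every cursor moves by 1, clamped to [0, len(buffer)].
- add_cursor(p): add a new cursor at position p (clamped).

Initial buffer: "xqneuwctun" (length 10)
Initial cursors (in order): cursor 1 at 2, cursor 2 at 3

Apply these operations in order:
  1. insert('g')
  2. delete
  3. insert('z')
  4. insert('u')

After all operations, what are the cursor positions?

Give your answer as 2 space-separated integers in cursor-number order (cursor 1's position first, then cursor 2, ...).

After op 1 (insert('g')): buffer="xqgngeuwctun" (len 12), cursors c1@3 c2@5, authorship ..1.2.......
After op 2 (delete): buffer="xqneuwctun" (len 10), cursors c1@2 c2@3, authorship ..........
After op 3 (insert('z')): buffer="xqznzeuwctun" (len 12), cursors c1@3 c2@5, authorship ..1.2.......
After op 4 (insert('u')): buffer="xqzunzueuwctun" (len 14), cursors c1@4 c2@7, authorship ..11.22.......

Answer: 4 7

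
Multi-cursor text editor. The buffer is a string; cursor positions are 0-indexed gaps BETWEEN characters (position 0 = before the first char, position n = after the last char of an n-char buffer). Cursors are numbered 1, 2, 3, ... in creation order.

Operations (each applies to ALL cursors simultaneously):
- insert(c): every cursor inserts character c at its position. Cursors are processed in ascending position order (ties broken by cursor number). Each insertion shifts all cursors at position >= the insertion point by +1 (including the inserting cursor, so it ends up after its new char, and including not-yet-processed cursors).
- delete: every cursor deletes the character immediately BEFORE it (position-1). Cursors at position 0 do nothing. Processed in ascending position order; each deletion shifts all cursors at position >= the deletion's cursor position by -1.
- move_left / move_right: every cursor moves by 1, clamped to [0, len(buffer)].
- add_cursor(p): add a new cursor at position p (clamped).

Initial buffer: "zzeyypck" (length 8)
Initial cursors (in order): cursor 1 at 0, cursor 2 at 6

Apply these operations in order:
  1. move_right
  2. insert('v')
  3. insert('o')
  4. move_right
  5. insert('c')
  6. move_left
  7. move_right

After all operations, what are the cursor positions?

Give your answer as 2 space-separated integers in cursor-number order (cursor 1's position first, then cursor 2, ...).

After op 1 (move_right): buffer="zzeyypck" (len 8), cursors c1@1 c2@7, authorship ........
After op 2 (insert('v')): buffer="zvzeyypcvk" (len 10), cursors c1@2 c2@9, authorship .1......2.
After op 3 (insert('o')): buffer="zvozeyypcvok" (len 12), cursors c1@3 c2@11, authorship .11......22.
After op 4 (move_right): buffer="zvozeyypcvok" (len 12), cursors c1@4 c2@12, authorship .11......22.
After op 5 (insert('c')): buffer="zvozceyypcvokc" (len 14), cursors c1@5 c2@14, authorship .11.1.....22.2
After op 6 (move_left): buffer="zvozceyypcvokc" (len 14), cursors c1@4 c2@13, authorship .11.1.....22.2
After op 7 (move_right): buffer="zvozceyypcvokc" (len 14), cursors c1@5 c2@14, authorship .11.1.....22.2

Answer: 5 14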